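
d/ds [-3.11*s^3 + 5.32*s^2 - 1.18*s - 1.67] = -9.33*s^2 + 10.64*s - 1.18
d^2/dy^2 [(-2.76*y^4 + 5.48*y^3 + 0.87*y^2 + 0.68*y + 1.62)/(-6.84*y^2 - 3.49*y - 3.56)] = (258.256512*y^6 + 395.313696*y^5 + 604.94508*y^4 + 659.956159999999*y^3 - 316.411584*y^2 - 549.390288*y + 34.276892)/(320.013504*y^6 + 489.845232*y^5 + 749.60586*y^4 + 552.405925*y^3 + 390.14574*y^2 + 132.692592*y + 45.118016)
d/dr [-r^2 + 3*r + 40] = 3 - 2*r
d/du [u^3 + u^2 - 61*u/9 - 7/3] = 3*u^2 + 2*u - 61/9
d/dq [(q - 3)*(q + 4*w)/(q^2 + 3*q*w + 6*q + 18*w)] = (-(q - 3)*(q + 4*w)*(2*q + 3*w + 6) + (2*q + 4*w - 3)*(q^2 + 3*q*w + 6*q + 18*w))/(q^2 + 3*q*w + 6*q + 18*w)^2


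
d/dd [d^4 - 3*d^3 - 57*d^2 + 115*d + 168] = 4*d^3 - 9*d^2 - 114*d + 115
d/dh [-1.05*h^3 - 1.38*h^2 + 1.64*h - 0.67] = -3.15*h^2 - 2.76*h + 1.64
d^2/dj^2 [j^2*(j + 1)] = 6*j + 2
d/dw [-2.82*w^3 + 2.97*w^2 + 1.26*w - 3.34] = -8.46*w^2 + 5.94*w + 1.26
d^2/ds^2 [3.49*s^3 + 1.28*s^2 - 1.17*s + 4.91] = 20.94*s + 2.56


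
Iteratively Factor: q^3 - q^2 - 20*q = (q)*(q^2 - q - 20) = q*(q - 5)*(q + 4)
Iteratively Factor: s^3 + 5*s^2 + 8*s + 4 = (s + 2)*(s^2 + 3*s + 2) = (s + 2)^2*(s + 1)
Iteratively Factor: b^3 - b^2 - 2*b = (b - 2)*(b^2 + b) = (b - 2)*(b + 1)*(b)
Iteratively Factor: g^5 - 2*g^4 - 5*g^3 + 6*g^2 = (g)*(g^4 - 2*g^3 - 5*g^2 + 6*g) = g*(g - 3)*(g^3 + g^2 - 2*g) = g*(g - 3)*(g - 1)*(g^2 + 2*g) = g*(g - 3)*(g - 1)*(g + 2)*(g)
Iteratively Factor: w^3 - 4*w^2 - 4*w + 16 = (w - 4)*(w^2 - 4) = (w - 4)*(w + 2)*(w - 2)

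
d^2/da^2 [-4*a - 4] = 0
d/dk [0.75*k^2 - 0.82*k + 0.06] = 1.5*k - 0.82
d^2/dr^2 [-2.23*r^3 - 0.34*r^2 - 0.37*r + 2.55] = -13.38*r - 0.68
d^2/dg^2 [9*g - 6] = 0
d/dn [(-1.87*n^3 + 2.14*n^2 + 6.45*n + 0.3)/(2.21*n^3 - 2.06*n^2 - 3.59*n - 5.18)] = (-0.877200000000002*n^4 - 15.0824*n^3 + 32.6752*n^2 - 20.9344*n - 32.334)/(4.8841*n^6 - 9.1052*n^5 - 11.6242*n^4 - 8.1048*n^3 + 34.2297*n^2 + 37.1924*n + 26.8324)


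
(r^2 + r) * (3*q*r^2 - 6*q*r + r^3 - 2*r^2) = 3*q*r^4 - 3*q*r^3 - 6*q*r^2 + r^5 - r^4 - 2*r^3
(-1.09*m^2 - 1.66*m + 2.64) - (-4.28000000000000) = -1.09*m^2 - 1.66*m + 6.92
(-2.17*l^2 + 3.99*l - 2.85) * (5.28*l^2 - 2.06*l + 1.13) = -11.4576*l^4 + 25.5374*l^3 - 25.7195*l^2 + 10.3797*l - 3.2205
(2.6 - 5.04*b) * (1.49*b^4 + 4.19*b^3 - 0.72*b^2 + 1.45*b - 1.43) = -7.5096*b^5 - 17.2436*b^4 + 14.5228*b^3 - 9.18*b^2 + 10.9772*b - 3.718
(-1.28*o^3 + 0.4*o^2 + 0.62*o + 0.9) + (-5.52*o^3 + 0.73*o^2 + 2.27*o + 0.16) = -6.8*o^3 + 1.13*o^2 + 2.89*o + 1.06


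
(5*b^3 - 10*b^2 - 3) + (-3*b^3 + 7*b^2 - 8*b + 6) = 2*b^3 - 3*b^2 - 8*b + 3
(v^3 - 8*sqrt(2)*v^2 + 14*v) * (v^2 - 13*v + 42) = v^5 - 13*v^4 - 8*sqrt(2)*v^4 + 56*v^3 + 104*sqrt(2)*v^3 - 336*sqrt(2)*v^2 - 182*v^2 + 588*v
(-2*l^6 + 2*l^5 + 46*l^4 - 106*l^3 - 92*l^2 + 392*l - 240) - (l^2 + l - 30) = -2*l^6 + 2*l^5 + 46*l^4 - 106*l^3 - 93*l^2 + 391*l - 210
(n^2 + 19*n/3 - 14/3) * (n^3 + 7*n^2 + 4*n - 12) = n^5 + 40*n^4/3 + 131*n^3/3 - 58*n^2/3 - 284*n/3 + 56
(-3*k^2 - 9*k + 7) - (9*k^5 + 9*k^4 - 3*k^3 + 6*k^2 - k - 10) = -9*k^5 - 9*k^4 + 3*k^3 - 9*k^2 - 8*k + 17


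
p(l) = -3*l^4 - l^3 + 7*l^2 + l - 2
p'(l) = -12*l^3 - 3*l^2 + 14*l + 1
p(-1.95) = -13.29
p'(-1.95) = 51.27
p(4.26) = -936.02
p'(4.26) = -921.51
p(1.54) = -4.38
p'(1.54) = -28.38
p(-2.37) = -46.39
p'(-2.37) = 110.71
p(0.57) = 0.34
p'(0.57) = 5.78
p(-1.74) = -4.78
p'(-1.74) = 30.77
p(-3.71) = -426.65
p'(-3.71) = 520.55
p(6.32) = -4754.71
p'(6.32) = -3059.58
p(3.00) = -206.00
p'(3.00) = -308.00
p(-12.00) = -59486.00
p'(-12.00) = 20137.00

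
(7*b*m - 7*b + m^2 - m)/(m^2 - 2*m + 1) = (7*b + m)/(m - 1)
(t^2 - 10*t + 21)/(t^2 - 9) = (t - 7)/(t + 3)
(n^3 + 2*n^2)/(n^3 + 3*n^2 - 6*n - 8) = n^2*(n + 2)/(n^3 + 3*n^2 - 6*n - 8)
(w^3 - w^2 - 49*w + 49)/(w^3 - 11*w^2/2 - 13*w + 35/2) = 2*(w + 7)/(2*w + 5)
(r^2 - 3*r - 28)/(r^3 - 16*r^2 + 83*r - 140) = (r + 4)/(r^2 - 9*r + 20)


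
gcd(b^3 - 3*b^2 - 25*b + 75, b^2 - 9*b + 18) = b - 3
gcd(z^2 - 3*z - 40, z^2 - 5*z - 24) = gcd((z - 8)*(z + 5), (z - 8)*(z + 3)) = z - 8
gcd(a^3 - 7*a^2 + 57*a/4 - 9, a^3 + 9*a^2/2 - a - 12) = a - 3/2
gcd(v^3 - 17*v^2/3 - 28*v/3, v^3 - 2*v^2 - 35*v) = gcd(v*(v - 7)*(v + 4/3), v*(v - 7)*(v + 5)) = v^2 - 7*v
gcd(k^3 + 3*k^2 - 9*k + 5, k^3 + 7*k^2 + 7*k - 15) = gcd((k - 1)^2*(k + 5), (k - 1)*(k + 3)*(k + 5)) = k^2 + 4*k - 5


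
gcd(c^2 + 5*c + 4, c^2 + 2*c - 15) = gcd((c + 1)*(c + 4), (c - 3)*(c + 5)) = 1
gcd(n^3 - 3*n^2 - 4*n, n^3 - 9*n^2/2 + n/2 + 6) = n^2 - 3*n - 4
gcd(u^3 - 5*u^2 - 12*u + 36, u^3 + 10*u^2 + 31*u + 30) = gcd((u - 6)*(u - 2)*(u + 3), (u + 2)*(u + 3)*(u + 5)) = u + 3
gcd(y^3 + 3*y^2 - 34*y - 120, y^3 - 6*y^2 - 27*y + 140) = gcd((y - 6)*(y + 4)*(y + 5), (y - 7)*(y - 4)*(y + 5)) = y + 5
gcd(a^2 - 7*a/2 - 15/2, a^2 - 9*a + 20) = a - 5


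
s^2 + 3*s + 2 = (s + 1)*(s + 2)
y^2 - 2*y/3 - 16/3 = (y - 8/3)*(y + 2)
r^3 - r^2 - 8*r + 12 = (r - 2)^2*(r + 3)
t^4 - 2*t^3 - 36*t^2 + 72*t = t*(t - 6)*(t - 2)*(t + 6)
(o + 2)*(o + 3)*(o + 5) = o^3 + 10*o^2 + 31*o + 30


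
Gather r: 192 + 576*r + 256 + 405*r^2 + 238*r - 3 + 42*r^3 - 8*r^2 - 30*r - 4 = 42*r^3 + 397*r^2 + 784*r + 441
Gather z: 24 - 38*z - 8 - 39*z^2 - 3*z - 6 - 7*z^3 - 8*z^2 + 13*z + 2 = -7*z^3 - 47*z^2 - 28*z + 12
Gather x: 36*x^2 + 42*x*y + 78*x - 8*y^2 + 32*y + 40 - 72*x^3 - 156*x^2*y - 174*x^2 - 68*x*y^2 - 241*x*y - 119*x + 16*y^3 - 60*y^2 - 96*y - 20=-72*x^3 + x^2*(-156*y - 138) + x*(-68*y^2 - 199*y - 41) + 16*y^3 - 68*y^2 - 64*y + 20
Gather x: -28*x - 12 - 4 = -28*x - 16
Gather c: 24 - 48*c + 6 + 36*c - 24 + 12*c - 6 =0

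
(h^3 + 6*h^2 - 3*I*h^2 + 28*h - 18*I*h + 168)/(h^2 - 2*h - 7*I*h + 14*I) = (h^2 + h*(6 + 4*I) + 24*I)/(h - 2)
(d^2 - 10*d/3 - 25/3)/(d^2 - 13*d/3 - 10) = (d - 5)/(d - 6)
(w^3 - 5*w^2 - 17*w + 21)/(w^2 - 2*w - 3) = (-w^3 + 5*w^2 + 17*w - 21)/(-w^2 + 2*w + 3)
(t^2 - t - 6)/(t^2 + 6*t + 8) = (t - 3)/(t + 4)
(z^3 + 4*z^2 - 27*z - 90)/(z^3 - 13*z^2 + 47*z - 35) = (z^2 + 9*z + 18)/(z^2 - 8*z + 7)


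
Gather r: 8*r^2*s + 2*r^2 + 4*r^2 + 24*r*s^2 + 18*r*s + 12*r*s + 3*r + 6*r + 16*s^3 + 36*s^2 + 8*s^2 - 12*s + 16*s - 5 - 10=r^2*(8*s + 6) + r*(24*s^2 + 30*s + 9) + 16*s^3 + 44*s^2 + 4*s - 15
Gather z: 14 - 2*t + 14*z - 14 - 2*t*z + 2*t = z*(14 - 2*t)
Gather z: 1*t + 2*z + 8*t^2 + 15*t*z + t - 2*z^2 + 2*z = 8*t^2 + 2*t - 2*z^2 + z*(15*t + 4)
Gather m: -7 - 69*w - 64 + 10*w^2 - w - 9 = 10*w^2 - 70*w - 80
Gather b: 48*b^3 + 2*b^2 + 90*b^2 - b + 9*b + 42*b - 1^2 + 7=48*b^3 + 92*b^2 + 50*b + 6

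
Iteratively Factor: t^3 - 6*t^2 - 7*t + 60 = (t - 4)*(t^2 - 2*t - 15) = (t - 5)*(t - 4)*(t + 3)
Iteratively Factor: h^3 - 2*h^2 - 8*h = (h - 4)*(h^2 + 2*h) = h*(h - 4)*(h + 2)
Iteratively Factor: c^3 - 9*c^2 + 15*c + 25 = (c - 5)*(c^2 - 4*c - 5) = (c - 5)*(c + 1)*(c - 5)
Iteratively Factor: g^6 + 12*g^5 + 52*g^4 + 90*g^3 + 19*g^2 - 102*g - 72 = (g + 3)*(g^5 + 9*g^4 + 25*g^3 + 15*g^2 - 26*g - 24) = (g + 2)*(g + 3)*(g^4 + 7*g^3 + 11*g^2 - 7*g - 12) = (g - 1)*(g + 2)*(g + 3)*(g^3 + 8*g^2 + 19*g + 12) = (g - 1)*(g + 1)*(g + 2)*(g + 3)*(g^2 + 7*g + 12) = (g - 1)*(g + 1)*(g + 2)*(g + 3)^2*(g + 4)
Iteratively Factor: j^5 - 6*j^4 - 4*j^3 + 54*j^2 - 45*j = (j - 5)*(j^4 - j^3 - 9*j^2 + 9*j) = (j - 5)*(j - 3)*(j^3 + 2*j^2 - 3*j) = (j - 5)*(j - 3)*(j + 3)*(j^2 - j) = (j - 5)*(j - 3)*(j - 1)*(j + 3)*(j)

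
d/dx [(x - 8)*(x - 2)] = 2*x - 10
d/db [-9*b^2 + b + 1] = 1 - 18*b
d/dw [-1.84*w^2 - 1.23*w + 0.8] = -3.68*w - 1.23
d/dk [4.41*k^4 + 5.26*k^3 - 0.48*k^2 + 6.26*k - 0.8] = 17.64*k^3 + 15.78*k^2 - 0.96*k + 6.26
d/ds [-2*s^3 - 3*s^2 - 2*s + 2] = -6*s^2 - 6*s - 2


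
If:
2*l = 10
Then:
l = 5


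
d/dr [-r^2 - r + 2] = -2*r - 1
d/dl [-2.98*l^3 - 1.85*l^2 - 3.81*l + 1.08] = -8.94*l^2 - 3.7*l - 3.81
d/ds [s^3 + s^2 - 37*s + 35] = 3*s^2 + 2*s - 37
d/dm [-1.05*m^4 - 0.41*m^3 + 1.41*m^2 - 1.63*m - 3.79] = -4.2*m^3 - 1.23*m^2 + 2.82*m - 1.63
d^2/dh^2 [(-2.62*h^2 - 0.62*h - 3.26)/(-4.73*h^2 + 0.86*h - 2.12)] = (49.057668*h^3 + 279.980052*h^2 - 116.86884*h - 34.746336)/(105.823817*h^6 - 57.722082*h^5 + 152.786568*h^4 - 52.378472*h^3 + 68.479392*h^2 - 11.595552*h + 9.528128)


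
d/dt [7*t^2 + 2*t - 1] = 14*t + 2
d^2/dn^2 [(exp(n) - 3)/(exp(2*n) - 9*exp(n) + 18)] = (exp(n) + 6)*exp(n)/(exp(3*n) - 18*exp(2*n) + 108*exp(n) - 216)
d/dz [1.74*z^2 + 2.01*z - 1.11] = 3.48*z + 2.01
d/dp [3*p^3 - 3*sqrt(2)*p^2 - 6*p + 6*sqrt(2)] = 9*p^2 - 6*sqrt(2)*p - 6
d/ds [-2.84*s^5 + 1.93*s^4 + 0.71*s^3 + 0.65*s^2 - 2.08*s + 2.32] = -14.2*s^4 + 7.72*s^3 + 2.13*s^2 + 1.3*s - 2.08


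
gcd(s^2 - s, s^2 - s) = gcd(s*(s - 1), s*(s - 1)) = s^2 - s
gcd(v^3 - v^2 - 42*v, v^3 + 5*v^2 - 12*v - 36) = v + 6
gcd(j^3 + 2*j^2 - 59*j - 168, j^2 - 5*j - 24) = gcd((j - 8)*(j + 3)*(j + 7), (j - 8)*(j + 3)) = j^2 - 5*j - 24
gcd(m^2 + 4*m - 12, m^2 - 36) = m + 6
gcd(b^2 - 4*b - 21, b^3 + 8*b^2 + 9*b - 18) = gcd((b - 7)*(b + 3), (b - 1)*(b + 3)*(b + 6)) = b + 3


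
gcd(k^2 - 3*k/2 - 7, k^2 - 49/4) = k - 7/2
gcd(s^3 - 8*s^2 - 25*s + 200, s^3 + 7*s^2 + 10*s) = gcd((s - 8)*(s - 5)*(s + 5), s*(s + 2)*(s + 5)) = s + 5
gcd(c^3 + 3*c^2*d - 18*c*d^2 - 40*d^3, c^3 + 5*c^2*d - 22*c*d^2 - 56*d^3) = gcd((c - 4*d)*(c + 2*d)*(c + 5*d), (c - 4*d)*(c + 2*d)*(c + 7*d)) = c^2 - 2*c*d - 8*d^2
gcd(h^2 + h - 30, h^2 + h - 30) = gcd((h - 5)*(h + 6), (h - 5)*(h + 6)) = h^2 + h - 30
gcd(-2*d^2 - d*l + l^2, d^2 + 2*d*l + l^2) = d + l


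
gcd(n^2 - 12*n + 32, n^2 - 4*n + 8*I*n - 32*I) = n - 4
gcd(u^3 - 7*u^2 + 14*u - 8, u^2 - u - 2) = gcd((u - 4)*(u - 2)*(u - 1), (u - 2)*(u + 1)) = u - 2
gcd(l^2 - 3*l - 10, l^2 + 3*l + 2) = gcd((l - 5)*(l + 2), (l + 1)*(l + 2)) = l + 2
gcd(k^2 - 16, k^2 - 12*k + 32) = k - 4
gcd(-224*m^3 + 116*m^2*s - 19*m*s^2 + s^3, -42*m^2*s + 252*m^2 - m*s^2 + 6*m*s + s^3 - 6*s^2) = -7*m + s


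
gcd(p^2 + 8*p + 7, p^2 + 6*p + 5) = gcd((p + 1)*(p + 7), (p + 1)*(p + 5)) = p + 1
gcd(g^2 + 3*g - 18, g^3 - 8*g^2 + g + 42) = g - 3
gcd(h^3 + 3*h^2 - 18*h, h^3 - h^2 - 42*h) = h^2 + 6*h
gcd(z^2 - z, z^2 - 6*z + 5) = z - 1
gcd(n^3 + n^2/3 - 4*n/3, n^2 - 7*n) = n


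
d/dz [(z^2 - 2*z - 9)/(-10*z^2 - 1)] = 2*(-10*z^2 - 91*z + 1)/(100*z^4 + 20*z^2 + 1)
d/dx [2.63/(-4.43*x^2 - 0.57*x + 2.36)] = (23.3018*x + 1.4991)/(4.43*x^2 + 0.57*x - 2.36)^2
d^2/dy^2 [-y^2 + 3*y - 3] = -2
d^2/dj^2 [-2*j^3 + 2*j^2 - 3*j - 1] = 4 - 12*j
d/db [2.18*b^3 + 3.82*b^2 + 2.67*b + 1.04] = 6.54*b^2 + 7.64*b + 2.67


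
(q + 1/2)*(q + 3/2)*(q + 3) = q^3 + 5*q^2 + 27*q/4 + 9/4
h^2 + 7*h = h*(h + 7)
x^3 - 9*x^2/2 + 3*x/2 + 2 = (x - 4)*(x - 1)*(x + 1/2)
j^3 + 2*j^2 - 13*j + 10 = (j - 2)*(j - 1)*(j + 5)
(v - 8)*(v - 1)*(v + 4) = v^3 - 5*v^2 - 28*v + 32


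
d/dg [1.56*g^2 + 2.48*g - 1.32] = 3.12*g + 2.48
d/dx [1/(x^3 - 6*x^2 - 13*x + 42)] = (-3*x^2 + 12*x + 13)/(x^3 - 6*x^2 - 13*x + 42)^2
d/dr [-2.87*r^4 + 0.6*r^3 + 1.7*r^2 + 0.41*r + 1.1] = -11.48*r^3 + 1.8*r^2 + 3.4*r + 0.41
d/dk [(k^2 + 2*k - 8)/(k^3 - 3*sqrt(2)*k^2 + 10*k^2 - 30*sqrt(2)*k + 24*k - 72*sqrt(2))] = (-k^2 + 4*k - 24*sqrt(2) + 12)/(k^4 - 6*sqrt(2)*k^3 + 12*k^3 - 72*sqrt(2)*k^2 + 54*k^2 - 216*sqrt(2)*k + 216*k + 648)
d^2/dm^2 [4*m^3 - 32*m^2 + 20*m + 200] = 24*m - 64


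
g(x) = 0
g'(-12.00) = 0.00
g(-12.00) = 0.00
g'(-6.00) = 0.00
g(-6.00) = 0.00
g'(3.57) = 0.00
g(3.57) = 0.00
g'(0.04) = 0.00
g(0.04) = 0.00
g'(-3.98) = 0.00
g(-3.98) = 0.00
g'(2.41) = 0.00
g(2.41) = 0.00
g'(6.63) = 0.00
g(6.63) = 0.00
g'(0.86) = 0.00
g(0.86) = 0.00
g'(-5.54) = 0.00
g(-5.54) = 0.00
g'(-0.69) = 0.00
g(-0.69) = 0.00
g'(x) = 0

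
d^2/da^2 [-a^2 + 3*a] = -2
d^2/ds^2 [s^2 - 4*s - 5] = 2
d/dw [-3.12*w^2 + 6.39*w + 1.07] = 6.39 - 6.24*w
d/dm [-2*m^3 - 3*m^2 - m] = -6*m^2 - 6*m - 1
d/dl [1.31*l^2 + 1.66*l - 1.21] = 2.62*l + 1.66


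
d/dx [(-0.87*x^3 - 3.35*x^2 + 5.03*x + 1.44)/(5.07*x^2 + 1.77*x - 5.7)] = (-4.4109*x^4 - 3.0798*x^3 - 16.5546*x^2 + 23.5884*x - 31.2198)/(25.7049*x^4 + 17.9478*x^3 - 54.6651*x^2 - 20.178*x + 32.49)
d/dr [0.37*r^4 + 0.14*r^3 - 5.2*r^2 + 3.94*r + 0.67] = 1.48*r^3 + 0.42*r^2 - 10.4*r + 3.94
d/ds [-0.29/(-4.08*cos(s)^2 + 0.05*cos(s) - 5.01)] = (2.3664*cos(s) - 0.0145)*sin(s)/(4.08*cos(s)^2 - 0.05*cos(s) + 5.01)^2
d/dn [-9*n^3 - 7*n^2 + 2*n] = -27*n^2 - 14*n + 2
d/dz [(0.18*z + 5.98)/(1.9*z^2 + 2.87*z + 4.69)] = (0.342*z^2 + 0.5166*z - (0.18*z + 5.98)*(3.8*z + 2.87) + 0.8442)/(1.9*z^2 + 2.87*z + 4.69)^2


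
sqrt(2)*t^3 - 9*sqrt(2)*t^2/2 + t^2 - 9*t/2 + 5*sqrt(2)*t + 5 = (t - 5/2)*(t - 2)*(sqrt(2)*t + 1)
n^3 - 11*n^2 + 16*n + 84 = (n - 7)*(n - 6)*(n + 2)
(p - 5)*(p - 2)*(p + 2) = p^3 - 5*p^2 - 4*p + 20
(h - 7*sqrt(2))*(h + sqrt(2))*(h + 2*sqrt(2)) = h^3 - 4*sqrt(2)*h^2 - 38*h - 28*sqrt(2)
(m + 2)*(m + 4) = m^2 + 6*m + 8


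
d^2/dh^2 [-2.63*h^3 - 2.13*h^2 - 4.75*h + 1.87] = -15.78*h - 4.26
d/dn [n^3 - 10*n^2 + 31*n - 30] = 3*n^2 - 20*n + 31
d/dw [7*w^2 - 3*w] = 14*w - 3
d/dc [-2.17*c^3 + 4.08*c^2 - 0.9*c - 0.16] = -6.51*c^2 + 8.16*c - 0.9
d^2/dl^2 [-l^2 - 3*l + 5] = -2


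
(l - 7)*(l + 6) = l^2 - l - 42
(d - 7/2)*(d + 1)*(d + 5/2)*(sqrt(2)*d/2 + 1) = sqrt(2)*d^4/2 + d^3 - 39*sqrt(2)*d^2/8 - 39*d/4 - 35*sqrt(2)*d/8 - 35/4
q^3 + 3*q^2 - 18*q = q*(q - 3)*(q + 6)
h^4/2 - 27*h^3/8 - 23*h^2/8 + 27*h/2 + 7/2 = (h/2 + 1)*(h - 7)*(h - 2)*(h + 1/4)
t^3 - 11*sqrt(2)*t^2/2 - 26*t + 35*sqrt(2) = (t - 7*sqrt(2))*(t - sqrt(2))*(t + 5*sqrt(2)/2)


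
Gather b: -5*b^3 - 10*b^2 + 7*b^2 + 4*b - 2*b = -5*b^3 - 3*b^2 + 2*b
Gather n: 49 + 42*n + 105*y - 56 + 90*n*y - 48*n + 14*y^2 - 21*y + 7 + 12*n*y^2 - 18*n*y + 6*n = n*(12*y^2 + 72*y) + 14*y^2 + 84*y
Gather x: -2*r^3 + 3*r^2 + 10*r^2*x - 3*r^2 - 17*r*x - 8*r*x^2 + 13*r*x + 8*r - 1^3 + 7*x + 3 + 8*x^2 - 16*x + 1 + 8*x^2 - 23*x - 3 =-2*r^3 + 8*r + x^2*(16 - 8*r) + x*(10*r^2 - 4*r - 32)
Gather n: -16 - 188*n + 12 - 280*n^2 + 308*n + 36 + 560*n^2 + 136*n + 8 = 280*n^2 + 256*n + 40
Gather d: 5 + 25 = 30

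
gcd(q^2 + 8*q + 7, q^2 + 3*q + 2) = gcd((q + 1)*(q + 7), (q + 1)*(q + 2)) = q + 1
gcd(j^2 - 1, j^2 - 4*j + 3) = j - 1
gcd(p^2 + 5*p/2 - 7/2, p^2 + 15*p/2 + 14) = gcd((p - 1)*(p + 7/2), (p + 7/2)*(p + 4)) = p + 7/2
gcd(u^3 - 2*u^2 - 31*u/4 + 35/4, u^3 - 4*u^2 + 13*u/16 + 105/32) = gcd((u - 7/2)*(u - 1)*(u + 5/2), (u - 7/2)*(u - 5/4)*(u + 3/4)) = u - 7/2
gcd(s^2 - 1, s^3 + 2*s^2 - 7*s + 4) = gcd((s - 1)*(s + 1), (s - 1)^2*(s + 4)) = s - 1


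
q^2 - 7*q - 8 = (q - 8)*(q + 1)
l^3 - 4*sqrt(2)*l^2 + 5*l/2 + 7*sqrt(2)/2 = (l - 7*sqrt(2)/2)*(l - sqrt(2))*(l + sqrt(2)/2)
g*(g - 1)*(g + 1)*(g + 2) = g^4 + 2*g^3 - g^2 - 2*g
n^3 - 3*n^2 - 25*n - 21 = (n - 7)*(n + 1)*(n + 3)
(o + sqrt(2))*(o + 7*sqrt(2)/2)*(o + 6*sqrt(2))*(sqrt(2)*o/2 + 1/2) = sqrt(2)*o^4/2 + 11*o^3 + 143*sqrt(2)*o^2/4 + 145*o/2 + 21*sqrt(2)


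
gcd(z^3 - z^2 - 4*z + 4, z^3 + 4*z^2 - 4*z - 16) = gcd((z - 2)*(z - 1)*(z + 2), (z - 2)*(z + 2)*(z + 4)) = z^2 - 4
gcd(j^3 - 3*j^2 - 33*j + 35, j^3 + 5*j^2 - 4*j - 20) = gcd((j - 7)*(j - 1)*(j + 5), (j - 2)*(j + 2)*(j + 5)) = j + 5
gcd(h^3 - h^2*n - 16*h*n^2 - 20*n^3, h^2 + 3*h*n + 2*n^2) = h + 2*n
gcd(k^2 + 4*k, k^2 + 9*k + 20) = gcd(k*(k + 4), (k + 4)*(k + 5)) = k + 4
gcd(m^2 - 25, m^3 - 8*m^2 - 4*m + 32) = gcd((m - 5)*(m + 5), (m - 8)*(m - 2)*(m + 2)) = 1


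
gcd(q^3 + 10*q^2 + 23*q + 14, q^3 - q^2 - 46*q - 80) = q + 2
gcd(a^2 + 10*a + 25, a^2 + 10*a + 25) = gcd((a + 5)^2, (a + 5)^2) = a^2 + 10*a + 25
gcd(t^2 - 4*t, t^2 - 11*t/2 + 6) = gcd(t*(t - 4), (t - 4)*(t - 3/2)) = t - 4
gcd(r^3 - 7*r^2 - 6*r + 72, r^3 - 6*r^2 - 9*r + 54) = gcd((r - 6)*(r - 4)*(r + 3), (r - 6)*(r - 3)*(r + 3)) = r^2 - 3*r - 18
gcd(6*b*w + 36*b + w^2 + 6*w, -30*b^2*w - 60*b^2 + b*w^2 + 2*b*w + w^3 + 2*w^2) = 6*b + w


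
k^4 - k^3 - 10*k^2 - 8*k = k*(k - 4)*(k + 1)*(k + 2)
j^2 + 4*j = j*(j + 4)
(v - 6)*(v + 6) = v^2 - 36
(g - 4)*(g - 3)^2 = g^3 - 10*g^2 + 33*g - 36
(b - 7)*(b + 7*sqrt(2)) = b^2 - 7*b + 7*sqrt(2)*b - 49*sqrt(2)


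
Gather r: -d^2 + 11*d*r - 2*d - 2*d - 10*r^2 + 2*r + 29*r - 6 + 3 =-d^2 - 4*d - 10*r^2 + r*(11*d + 31) - 3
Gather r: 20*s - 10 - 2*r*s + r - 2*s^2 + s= r*(1 - 2*s) - 2*s^2 + 21*s - 10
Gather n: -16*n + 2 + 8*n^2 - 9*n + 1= 8*n^2 - 25*n + 3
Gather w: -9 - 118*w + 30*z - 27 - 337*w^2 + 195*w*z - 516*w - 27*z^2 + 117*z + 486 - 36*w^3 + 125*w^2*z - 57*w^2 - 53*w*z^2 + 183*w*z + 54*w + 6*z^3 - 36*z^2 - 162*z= -36*w^3 + w^2*(125*z - 394) + w*(-53*z^2 + 378*z - 580) + 6*z^3 - 63*z^2 - 15*z + 450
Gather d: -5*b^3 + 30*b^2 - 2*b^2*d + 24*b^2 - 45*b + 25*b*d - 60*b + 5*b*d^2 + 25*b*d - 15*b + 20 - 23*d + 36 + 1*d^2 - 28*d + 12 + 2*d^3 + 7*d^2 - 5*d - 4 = -5*b^3 + 54*b^2 - 120*b + 2*d^3 + d^2*(5*b + 8) + d*(-2*b^2 + 50*b - 56) + 64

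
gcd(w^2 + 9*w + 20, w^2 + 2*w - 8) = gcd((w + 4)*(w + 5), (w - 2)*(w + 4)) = w + 4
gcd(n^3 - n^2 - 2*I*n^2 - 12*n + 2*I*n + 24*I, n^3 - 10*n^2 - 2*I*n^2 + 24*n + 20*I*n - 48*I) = n^2 + n*(-4 - 2*I) + 8*I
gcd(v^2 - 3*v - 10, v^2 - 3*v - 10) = v^2 - 3*v - 10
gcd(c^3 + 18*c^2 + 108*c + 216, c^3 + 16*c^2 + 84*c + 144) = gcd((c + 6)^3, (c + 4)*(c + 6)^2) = c^2 + 12*c + 36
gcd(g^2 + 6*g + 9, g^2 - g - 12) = g + 3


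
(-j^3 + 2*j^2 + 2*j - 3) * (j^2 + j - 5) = -j^5 + j^4 + 9*j^3 - 11*j^2 - 13*j + 15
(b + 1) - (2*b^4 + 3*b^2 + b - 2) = -2*b^4 - 3*b^2 + 3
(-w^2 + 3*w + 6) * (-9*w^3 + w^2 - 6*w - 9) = 9*w^5 - 28*w^4 - 45*w^3 - 3*w^2 - 63*w - 54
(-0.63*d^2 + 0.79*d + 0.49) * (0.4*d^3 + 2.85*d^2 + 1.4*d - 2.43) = -0.252*d^5 - 1.4795*d^4 + 1.5655*d^3 + 4.0334*d^2 - 1.2337*d - 1.1907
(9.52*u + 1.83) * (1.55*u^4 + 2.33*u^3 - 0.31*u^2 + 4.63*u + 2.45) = 14.756*u^5 + 25.0181*u^4 + 1.3127*u^3 + 43.5103*u^2 + 31.7969*u + 4.4835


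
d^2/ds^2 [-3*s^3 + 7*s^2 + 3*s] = 14 - 18*s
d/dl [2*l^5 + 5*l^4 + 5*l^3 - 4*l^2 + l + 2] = 10*l^4 + 20*l^3 + 15*l^2 - 8*l + 1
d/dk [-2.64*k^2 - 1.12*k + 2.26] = -5.28*k - 1.12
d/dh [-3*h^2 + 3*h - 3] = 3 - 6*h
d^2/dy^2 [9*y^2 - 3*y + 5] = 18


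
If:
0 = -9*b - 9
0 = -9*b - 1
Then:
No Solution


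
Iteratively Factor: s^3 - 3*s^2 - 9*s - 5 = (s - 5)*(s^2 + 2*s + 1) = (s - 5)*(s + 1)*(s + 1)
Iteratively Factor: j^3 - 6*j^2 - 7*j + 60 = (j - 4)*(j^2 - 2*j - 15) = (j - 5)*(j - 4)*(j + 3)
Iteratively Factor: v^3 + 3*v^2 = (v + 3)*(v^2) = v*(v + 3)*(v)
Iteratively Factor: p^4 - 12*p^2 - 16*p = (p + 2)*(p^3 - 2*p^2 - 8*p) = p*(p + 2)*(p^2 - 2*p - 8) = p*(p - 4)*(p + 2)*(p + 2)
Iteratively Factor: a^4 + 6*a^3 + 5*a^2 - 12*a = (a - 1)*(a^3 + 7*a^2 + 12*a) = a*(a - 1)*(a^2 + 7*a + 12) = a*(a - 1)*(a + 4)*(a + 3)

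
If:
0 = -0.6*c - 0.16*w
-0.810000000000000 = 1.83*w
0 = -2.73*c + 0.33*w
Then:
No Solution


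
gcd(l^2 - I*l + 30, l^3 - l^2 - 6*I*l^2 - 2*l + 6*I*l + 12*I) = l - 6*I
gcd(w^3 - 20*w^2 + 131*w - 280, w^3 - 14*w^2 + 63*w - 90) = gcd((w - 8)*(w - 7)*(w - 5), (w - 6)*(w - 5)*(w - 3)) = w - 5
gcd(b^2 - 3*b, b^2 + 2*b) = b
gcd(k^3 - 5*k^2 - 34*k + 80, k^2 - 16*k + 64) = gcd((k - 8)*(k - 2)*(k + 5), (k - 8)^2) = k - 8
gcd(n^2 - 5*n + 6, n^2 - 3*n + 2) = n - 2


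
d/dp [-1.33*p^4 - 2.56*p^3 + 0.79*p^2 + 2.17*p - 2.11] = -5.32*p^3 - 7.68*p^2 + 1.58*p + 2.17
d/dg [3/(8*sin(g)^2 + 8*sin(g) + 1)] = -(24*sin(2*g) + 24*cos(g))/(8*sin(g) - 4*cos(2*g) + 5)^2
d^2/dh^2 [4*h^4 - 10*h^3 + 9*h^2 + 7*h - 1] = 48*h^2 - 60*h + 18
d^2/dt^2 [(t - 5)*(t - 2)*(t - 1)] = 6*t - 16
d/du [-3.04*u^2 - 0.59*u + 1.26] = -6.08*u - 0.59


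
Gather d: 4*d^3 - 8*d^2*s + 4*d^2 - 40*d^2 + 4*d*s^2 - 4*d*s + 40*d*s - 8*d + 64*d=4*d^3 + d^2*(-8*s - 36) + d*(4*s^2 + 36*s + 56)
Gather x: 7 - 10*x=7 - 10*x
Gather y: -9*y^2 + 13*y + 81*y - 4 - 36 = -9*y^2 + 94*y - 40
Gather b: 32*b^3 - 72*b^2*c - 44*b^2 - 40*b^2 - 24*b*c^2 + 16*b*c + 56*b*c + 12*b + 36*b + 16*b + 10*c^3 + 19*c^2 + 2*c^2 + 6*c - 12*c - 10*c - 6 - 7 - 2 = 32*b^3 + b^2*(-72*c - 84) + b*(-24*c^2 + 72*c + 64) + 10*c^3 + 21*c^2 - 16*c - 15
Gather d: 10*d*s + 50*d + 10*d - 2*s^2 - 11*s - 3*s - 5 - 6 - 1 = d*(10*s + 60) - 2*s^2 - 14*s - 12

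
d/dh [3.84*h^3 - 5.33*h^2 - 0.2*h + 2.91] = 11.52*h^2 - 10.66*h - 0.2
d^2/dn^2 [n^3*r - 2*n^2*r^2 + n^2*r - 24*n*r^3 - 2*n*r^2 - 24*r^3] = 2*r*(3*n - 2*r + 1)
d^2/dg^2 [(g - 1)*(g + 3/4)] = 2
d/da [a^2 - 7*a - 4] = 2*a - 7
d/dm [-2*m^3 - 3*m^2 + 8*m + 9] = -6*m^2 - 6*m + 8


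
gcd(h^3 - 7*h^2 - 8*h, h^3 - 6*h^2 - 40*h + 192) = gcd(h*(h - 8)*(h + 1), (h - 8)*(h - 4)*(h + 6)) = h - 8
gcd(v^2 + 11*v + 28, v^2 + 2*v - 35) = v + 7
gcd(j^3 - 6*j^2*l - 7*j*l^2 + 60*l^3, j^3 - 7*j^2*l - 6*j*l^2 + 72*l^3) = j^2 - j*l - 12*l^2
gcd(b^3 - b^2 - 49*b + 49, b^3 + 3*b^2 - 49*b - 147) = b^2 - 49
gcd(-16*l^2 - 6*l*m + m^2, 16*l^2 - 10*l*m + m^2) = 8*l - m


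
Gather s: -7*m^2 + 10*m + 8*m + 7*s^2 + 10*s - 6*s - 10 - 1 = -7*m^2 + 18*m + 7*s^2 + 4*s - 11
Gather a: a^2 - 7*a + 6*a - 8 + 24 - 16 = a^2 - a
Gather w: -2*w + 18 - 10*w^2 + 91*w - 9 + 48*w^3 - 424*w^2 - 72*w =48*w^3 - 434*w^2 + 17*w + 9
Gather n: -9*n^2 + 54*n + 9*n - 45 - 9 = -9*n^2 + 63*n - 54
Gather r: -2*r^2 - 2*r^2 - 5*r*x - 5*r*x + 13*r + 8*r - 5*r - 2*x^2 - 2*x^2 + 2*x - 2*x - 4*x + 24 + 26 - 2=-4*r^2 + r*(16 - 10*x) - 4*x^2 - 4*x + 48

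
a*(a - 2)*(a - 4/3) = a^3 - 10*a^2/3 + 8*a/3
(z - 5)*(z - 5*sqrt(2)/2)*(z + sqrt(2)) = z^3 - 5*z^2 - 3*sqrt(2)*z^2/2 - 5*z + 15*sqrt(2)*z/2 + 25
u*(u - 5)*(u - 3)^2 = u^4 - 11*u^3 + 39*u^2 - 45*u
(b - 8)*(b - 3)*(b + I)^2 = b^4 - 11*b^3 + 2*I*b^3 + 23*b^2 - 22*I*b^2 + 11*b + 48*I*b - 24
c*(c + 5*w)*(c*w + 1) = c^3*w + 5*c^2*w^2 + c^2 + 5*c*w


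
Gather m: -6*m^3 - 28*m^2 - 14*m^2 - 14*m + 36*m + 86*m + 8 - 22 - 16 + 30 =-6*m^3 - 42*m^2 + 108*m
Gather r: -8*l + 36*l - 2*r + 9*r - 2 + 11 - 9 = 28*l + 7*r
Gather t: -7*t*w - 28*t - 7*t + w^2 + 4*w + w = t*(-7*w - 35) + w^2 + 5*w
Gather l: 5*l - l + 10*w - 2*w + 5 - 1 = 4*l + 8*w + 4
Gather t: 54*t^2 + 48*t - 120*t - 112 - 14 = 54*t^2 - 72*t - 126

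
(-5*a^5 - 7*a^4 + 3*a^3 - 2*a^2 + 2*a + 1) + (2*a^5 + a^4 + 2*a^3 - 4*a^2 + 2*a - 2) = -3*a^5 - 6*a^4 + 5*a^3 - 6*a^2 + 4*a - 1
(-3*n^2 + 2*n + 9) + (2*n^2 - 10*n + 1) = -n^2 - 8*n + 10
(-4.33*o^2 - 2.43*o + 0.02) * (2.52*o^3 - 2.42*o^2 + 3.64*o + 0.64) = -10.9116*o^5 + 4.355*o^4 - 9.8302*o^3 - 11.6648*o^2 - 1.4824*o + 0.0128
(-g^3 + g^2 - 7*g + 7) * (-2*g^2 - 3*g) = 2*g^5 + g^4 + 11*g^3 + 7*g^2 - 21*g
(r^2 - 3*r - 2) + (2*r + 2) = r^2 - r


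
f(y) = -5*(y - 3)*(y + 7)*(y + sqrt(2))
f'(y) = -5*(y - 3)*(y + 7) - 5*(y - 3)*(y + sqrt(2)) - 5*(y + 7)*(y + sqrt(2))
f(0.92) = 192.26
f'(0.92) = 14.21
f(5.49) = -1073.61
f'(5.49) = -672.63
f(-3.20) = -210.37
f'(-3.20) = 96.37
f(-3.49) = -236.43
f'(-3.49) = 82.97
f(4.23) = -389.81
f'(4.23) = -420.70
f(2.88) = 25.46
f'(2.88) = -203.63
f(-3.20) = -210.37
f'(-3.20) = 96.37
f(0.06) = 153.00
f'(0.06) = 73.41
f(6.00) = -1445.77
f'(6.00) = -788.14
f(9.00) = -4998.82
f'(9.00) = -1625.56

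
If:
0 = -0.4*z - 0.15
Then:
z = -0.38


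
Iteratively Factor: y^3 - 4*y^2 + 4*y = (y - 2)*(y^2 - 2*y) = (y - 2)^2*(y)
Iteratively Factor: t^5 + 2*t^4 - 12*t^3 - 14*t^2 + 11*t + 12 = (t + 1)*(t^4 + t^3 - 13*t^2 - t + 12) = (t - 3)*(t + 1)*(t^3 + 4*t^2 - t - 4) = (t - 3)*(t + 1)^2*(t^2 + 3*t - 4) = (t - 3)*(t - 1)*(t + 1)^2*(t + 4)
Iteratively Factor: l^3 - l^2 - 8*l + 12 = (l + 3)*(l^2 - 4*l + 4) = (l - 2)*(l + 3)*(l - 2)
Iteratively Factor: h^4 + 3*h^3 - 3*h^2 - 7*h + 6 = (h - 1)*(h^3 + 4*h^2 + h - 6) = (h - 1)*(h + 2)*(h^2 + 2*h - 3) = (h - 1)*(h + 2)*(h + 3)*(h - 1)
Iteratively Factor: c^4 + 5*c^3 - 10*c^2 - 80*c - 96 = (c + 4)*(c^3 + c^2 - 14*c - 24) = (c + 2)*(c + 4)*(c^2 - c - 12) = (c - 4)*(c + 2)*(c + 4)*(c + 3)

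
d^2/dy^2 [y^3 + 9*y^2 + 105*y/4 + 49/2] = 6*y + 18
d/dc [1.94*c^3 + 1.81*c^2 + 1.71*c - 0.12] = 5.82*c^2 + 3.62*c + 1.71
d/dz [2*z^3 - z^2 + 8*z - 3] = 6*z^2 - 2*z + 8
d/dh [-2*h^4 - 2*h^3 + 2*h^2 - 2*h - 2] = -8*h^3 - 6*h^2 + 4*h - 2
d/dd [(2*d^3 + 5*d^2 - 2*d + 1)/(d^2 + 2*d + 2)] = 2*(d^4 + 4*d^3 + 12*d^2 + 9*d - 3)/(d^4 + 4*d^3 + 8*d^2 + 8*d + 4)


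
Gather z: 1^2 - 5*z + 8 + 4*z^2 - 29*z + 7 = 4*z^2 - 34*z + 16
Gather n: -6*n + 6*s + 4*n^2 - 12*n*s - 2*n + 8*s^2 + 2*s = 4*n^2 + n*(-12*s - 8) + 8*s^2 + 8*s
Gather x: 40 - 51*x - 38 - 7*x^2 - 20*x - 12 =-7*x^2 - 71*x - 10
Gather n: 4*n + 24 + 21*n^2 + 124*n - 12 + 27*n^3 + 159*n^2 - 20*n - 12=27*n^3 + 180*n^2 + 108*n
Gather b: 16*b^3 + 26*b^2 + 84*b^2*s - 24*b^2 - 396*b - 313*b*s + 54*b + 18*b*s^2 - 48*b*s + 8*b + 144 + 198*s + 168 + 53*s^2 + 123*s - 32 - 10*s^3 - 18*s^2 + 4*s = 16*b^3 + b^2*(84*s + 2) + b*(18*s^2 - 361*s - 334) - 10*s^3 + 35*s^2 + 325*s + 280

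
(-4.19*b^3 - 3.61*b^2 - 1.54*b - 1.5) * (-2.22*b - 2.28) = 9.3018*b^4 + 17.5674*b^3 + 11.6496*b^2 + 6.8412*b + 3.42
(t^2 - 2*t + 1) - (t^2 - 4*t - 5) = 2*t + 6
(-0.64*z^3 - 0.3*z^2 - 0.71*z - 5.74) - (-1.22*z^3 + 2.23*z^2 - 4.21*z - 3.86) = 0.58*z^3 - 2.53*z^2 + 3.5*z - 1.88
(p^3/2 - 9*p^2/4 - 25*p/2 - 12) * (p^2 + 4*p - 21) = p^5/2 - p^4/4 - 32*p^3 - 59*p^2/4 + 429*p/2 + 252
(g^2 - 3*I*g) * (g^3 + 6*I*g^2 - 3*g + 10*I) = g^5 + 3*I*g^4 + 15*g^3 + 19*I*g^2 + 30*g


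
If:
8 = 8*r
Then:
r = 1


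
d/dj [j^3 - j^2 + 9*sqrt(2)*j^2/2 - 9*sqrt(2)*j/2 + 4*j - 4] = 3*j^2 - 2*j + 9*sqrt(2)*j - 9*sqrt(2)/2 + 4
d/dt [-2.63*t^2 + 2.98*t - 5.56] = 2.98 - 5.26*t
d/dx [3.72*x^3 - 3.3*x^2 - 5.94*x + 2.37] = 11.16*x^2 - 6.6*x - 5.94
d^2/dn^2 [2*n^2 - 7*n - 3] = 4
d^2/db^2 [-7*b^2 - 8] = -14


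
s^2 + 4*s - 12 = (s - 2)*(s + 6)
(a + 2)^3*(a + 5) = a^4 + 11*a^3 + 42*a^2 + 68*a + 40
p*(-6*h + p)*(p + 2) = -6*h*p^2 - 12*h*p + p^3 + 2*p^2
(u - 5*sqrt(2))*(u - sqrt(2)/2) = u^2 - 11*sqrt(2)*u/2 + 5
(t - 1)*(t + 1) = t^2 - 1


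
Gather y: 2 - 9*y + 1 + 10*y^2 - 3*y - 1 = 10*y^2 - 12*y + 2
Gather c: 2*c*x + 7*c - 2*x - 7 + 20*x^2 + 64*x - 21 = c*(2*x + 7) + 20*x^2 + 62*x - 28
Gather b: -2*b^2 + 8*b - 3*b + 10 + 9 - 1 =-2*b^2 + 5*b + 18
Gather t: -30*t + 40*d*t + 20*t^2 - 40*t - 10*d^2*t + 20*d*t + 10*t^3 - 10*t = 10*t^3 + 20*t^2 + t*(-10*d^2 + 60*d - 80)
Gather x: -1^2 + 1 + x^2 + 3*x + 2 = x^2 + 3*x + 2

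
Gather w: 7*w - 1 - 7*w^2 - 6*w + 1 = -7*w^2 + w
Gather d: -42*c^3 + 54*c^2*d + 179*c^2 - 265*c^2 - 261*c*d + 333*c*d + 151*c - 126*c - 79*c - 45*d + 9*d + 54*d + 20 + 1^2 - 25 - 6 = -42*c^3 - 86*c^2 - 54*c + d*(54*c^2 + 72*c + 18) - 10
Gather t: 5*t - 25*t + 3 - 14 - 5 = -20*t - 16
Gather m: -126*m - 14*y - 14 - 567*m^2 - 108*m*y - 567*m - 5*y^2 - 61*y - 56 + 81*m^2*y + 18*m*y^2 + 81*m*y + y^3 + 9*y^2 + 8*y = m^2*(81*y - 567) + m*(18*y^2 - 27*y - 693) + y^3 + 4*y^2 - 67*y - 70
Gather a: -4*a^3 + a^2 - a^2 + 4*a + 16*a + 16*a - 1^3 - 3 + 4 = -4*a^3 + 36*a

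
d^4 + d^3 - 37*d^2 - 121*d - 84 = (d - 7)*(d + 1)*(d + 3)*(d + 4)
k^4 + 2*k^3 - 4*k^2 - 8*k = k*(k - 2)*(k + 2)^2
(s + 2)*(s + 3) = s^2 + 5*s + 6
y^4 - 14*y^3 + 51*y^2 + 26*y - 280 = (y - 7)*(y - 5)*(y - 4)*(y + 2)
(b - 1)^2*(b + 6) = b^3 + 4*b^2 - 11*b + 6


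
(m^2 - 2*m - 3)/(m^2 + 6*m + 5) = (m - 3)/(m + 5)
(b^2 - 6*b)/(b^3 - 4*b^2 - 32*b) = (6 - b)/(-b^2 + 4*b + 32)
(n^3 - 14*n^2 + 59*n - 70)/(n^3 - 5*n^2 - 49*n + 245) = (n - 2)/(n + 7)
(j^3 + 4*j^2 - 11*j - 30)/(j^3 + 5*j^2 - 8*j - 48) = (j^2 + 7*j + 10)/(j^2 + 8*j + 16)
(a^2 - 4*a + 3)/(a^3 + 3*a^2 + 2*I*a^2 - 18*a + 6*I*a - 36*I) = (a - 1)/(a^2 + 2*a*(3 + I) + 12*I)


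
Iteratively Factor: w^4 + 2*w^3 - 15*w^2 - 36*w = (w)*(w^3 + 2*w^2 - 15*w - 36) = w*(w + 3)*(w^2 - w - 12) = w*(w - 4)*(w + 3)*(w + 3)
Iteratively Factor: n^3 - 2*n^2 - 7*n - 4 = (n - 4)*(n^2 + 2*n + 1) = (n - 4)*(n + 1)*(n + 1)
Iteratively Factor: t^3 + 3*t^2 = (t)*(t^2 + 3*t) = t*(t + 3)*(t)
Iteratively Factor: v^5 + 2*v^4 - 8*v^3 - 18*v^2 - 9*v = (v + 1)*(v^4 + v^3 - 9*v^2 - 9*v) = v*(v + 1)*(v^3 + v^2 - 9*v - 9) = v*(v - 3)*(v + 1)*(v^2 + 4*v + 3) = v*(v - 3)*(v + 1)^2*(v + 3)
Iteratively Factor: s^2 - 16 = (s + 4)*(s - 4)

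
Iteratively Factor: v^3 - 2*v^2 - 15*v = (v)*(v^2 - 2*v - 15) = v*(v - 5)*(v + 3)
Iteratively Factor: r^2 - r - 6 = (r - 3)*(r + 2)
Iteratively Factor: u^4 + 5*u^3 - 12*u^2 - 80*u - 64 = (u + 4)*(u^3 + u^2 - 16*u - 16) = (u - 4)*(u + 4)*(u^2 + 5*u + 4) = (u - 4)*(u + 4)^2*(u + 1)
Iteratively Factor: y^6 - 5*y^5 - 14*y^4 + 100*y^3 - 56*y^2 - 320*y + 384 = (y - 4)*(y^5 - y^4 - 18*y^3 + 28*y^2 + 56*y - 96) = (y - 4)*(y + 2)*(y^4 - 3*y^3 - 12*y^2 + 52*y - 48) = (y - 4)*(y - 3)*(y + 2)*(y^3 - 12*y + 16) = (y - 4)*(y - 3)*(y - 2)*(y + 2)*(y^2 + 2*y - 8) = (y - 4)*(y - 3)*(y - 2)*(y + 2)*(y + 4)*(y - 2)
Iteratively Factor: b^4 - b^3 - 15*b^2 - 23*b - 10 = (b + 1)*(b^3 - 2*b^2 - 13*b - 10) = (b + 1)^2*(b^2 - 3*b - 10) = (b - 5)*(b + 1)^2*(b + 2)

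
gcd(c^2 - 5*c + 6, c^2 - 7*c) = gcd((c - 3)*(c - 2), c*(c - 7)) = 1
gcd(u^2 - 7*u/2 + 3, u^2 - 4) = u - 2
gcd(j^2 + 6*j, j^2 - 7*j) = j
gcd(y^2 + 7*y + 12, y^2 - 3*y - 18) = y + 3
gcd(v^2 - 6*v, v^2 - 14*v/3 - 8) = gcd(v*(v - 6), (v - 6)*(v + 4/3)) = v - 6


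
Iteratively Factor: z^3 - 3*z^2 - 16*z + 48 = (z + 4)*(z^2 - 7*z + 12) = (z - 4)*(z + 4)*(z - 3)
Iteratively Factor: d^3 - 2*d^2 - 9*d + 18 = (d - 2)*(d^2 - 9) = (d - 3)*(d - 2)*(d + 3)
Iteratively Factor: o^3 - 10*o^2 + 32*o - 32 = (o - 4)*(o^2 - 6*o + 8) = (o - 4)*(o - 2)*(o - 4)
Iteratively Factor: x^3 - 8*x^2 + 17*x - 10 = (x - 2)*(x^2 - 6*x + 5) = (x - 2)*(x - 1)*(x - 5)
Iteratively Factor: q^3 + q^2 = (q)*(q^2 + q) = q*(q + 1)*(q)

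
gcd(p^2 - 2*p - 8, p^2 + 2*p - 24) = p - 4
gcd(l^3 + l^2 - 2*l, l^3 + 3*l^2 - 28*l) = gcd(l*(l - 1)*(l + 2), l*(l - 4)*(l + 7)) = l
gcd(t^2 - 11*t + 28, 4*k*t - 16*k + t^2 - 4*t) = t - 4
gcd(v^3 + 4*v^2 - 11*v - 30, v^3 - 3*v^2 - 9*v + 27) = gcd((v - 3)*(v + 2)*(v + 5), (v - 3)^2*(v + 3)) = v - 3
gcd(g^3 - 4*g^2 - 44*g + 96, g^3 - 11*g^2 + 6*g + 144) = g - 8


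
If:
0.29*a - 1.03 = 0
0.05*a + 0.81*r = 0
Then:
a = 3.55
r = -0.22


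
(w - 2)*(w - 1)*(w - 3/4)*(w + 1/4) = w^4 - 7*w^3/2 + 53*w^2/16 - 7*w/16 - 3/8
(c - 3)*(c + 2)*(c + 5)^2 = c^4 + 9*c^3 + 9*c^2 - 85*c - 150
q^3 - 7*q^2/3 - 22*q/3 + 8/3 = (q - 4)*(q - 1/3)*(q + 2)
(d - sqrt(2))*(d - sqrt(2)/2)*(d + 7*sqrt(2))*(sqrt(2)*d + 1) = sqrt(2)*d^4 + 12*d^3 - 29*sqrt(2)*d^2/2 - 6*d + 7*sqrt(2)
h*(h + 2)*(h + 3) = h^3 + 5*h^2 + 6*h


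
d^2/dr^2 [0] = 0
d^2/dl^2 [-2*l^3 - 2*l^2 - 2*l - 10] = -12*l - 4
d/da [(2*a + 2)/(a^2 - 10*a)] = 2*(-a^2 - 2*a + 10)/(a^2*(a^2 - 20*a + 100))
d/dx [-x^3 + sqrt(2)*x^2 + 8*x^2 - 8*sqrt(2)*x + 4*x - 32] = -3*x^2 + 2*sqrt(2)*x + 16*x - 8*sqrt(2) + 4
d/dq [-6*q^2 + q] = 1 - 12*q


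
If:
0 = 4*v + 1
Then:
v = -1/4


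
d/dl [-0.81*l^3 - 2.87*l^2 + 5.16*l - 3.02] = -2.43*l^2 - 5.74*l + 5.16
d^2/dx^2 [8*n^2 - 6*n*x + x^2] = 2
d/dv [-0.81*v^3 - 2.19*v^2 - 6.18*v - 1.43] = -2.43*v^2 - 4.38*v - 6.18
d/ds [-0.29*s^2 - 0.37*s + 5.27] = -0.58*s - 0.37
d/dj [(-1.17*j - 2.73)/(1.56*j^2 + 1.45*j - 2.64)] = (1.8252*j^2 + 8.5176*j + 7.0473)/(2.4336*j^4 + 4.524*j^3 - 6.1343*j^2 - 7.656*j + 6.9696)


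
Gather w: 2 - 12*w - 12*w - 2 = -24*w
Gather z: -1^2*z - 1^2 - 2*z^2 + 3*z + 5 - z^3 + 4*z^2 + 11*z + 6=-z^3 + 2*z^2 + 13*z + 10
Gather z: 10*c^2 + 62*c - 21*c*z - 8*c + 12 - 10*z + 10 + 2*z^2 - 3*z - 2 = 10*c^2 + 54*c + 2*z^2 + z*(-21*c - 13) + 20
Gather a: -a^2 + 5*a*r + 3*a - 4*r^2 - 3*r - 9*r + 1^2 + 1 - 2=-a^2 + a*(5*r + 3) - 4*r^2 - 12*r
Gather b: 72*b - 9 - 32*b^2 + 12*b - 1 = -32*b^2 + 84*b - 10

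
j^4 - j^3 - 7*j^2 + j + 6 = (j - 3)*(j - 1)*(j + 1)*(j + 2)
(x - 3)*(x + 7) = x^2 + 4*x - 21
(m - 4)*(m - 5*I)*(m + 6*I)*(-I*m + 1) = -I*m^4 + 2*m^3 + 4*I*m^3 - 8*m^2 - 29*I*m^2 + 30*m + 116*I*m - 120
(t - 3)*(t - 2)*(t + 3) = t^3 - 2*t^2 - 9*t + 18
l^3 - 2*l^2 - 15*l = l*(l - 5)*(l + 3)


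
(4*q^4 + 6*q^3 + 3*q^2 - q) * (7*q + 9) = 28*q^5 + 78*q^4 + 75*q^3 + 20*q^2 - 9*q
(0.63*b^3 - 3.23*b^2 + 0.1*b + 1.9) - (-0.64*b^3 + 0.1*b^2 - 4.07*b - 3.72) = 1.27*b^3 - 3.33*b^2 + 4.17*b + 5.62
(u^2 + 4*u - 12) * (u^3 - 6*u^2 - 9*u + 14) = u^5 - 2*u^4 - 45*u^3 + 50*u^2 + 164*u - 168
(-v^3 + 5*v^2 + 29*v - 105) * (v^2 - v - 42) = -v^5 + 6*v^4 + 66*v^3 - 344*v^2 - 1113*v + 4410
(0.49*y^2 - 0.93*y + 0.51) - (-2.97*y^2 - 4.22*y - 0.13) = 3.46*y^2 + 3.29*y + 0.64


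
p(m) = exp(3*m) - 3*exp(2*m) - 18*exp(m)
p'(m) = 3*exp(3*m) - 6*exp(2*m) - 18*exp(m)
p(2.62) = 1778.27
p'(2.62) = 6395.30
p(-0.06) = -18.78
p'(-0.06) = -19.77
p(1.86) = 25.65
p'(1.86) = 432.00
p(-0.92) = -7.59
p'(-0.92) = -7.94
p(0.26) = -26.21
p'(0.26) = -26.89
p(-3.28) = -0.68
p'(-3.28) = -0.69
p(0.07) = -21.52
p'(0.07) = -22.51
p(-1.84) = -2.93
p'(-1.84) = -3.00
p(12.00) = 4311152076819219.45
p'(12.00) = 12933535703683220.37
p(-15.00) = 0.00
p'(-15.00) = 0.00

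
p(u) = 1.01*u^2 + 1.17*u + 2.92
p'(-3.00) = -4.89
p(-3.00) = 8.50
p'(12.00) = 25.41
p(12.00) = 162.40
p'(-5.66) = -10.26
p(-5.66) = 28.65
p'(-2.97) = -4.83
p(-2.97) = 8.35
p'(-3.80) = -6.51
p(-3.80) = 13.06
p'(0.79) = 2.77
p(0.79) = 4.47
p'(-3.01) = -4.91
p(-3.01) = 8.55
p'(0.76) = 2.71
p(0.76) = 4.39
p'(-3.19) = -5.27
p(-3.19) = 9.47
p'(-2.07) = -3.01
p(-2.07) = 4.83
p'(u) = 2.02*u + 1.17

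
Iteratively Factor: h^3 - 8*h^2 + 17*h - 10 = (h - 5)*(h^2 - 3*h + 2) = (h - 5)*(h - 1)*(h - 2)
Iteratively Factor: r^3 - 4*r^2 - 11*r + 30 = (r - 2)*(r^2 - 2*r - 15) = (r - 5)*(r - 2)*(r + 3)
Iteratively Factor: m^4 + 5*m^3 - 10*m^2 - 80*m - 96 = (m - 4)*(m^3 + 9*m^2 + 26*m + 24) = (m - 4)*(m + 3)*(m^2 + 6*m + 8) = (m - 4)*(m + 3)*(m + 4)*(m + 2)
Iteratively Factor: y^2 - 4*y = (y)*(y - 4)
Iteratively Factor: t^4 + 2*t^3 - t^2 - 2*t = (t)*(t^3 + 2*t^2 - t - 2) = t*(t + 2)*(t^2 - 1) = t*(t + 1)*(t + 2)*(t - 1)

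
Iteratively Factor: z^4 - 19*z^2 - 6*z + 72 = (z - 2)*(z^3 + 2*z^2 - 15*z - 36) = (z - 4)*(z - 2)*(z^2 + 6*z + 9) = (z - 4)*(z - 2)*(z + 3)*(z + 3)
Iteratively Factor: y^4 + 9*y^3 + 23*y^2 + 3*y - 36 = (y + 4)*(y^3 + 5*y^2 + 3*y - 9) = (y + 3)*(y + 4)*(y^2 + 2*y - 3) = (y + 3)^2*(y + 4)*(y - 1)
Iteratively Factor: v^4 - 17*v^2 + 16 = (v - 1)*(v^3 + v^2 - 16*v - 16) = (v - 1)*(v + 1)*(v^2 - 16) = (v - 4)*(v - 1)*(v + 1)*(v + 4)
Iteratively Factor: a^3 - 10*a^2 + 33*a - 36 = (a - 3)*(a^2 - 7*a + 12) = (a - 3)^2*(a - 4)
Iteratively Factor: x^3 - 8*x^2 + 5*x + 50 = (x + 2)*(x^2 - 10*x + 25) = (x - 5)*(x + 2)*(x - 5)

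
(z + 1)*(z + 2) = z^2 + 3*z + 2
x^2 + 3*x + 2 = (x + 1)*(x + 2)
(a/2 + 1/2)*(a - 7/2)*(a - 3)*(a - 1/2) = a^4/2 - 3*a^3 + 27*a^2/8 + 17*a/4 - 21/8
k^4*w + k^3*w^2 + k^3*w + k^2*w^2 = k^2*(k + w)*(k*w + w)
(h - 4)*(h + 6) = h^2 + 2*h - 24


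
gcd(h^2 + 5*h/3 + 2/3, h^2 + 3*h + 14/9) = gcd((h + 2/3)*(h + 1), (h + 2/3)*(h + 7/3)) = h + 2/3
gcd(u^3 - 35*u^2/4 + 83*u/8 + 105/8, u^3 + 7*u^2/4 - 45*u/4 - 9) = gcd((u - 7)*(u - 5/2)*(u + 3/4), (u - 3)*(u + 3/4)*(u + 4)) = u + 3/4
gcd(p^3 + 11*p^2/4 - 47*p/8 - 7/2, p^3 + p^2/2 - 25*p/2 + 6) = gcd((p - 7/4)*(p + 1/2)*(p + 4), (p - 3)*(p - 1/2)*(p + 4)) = p + 4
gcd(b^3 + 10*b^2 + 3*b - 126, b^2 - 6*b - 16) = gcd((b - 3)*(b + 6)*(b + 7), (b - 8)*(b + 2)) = 1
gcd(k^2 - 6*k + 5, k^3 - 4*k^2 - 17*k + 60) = k - 5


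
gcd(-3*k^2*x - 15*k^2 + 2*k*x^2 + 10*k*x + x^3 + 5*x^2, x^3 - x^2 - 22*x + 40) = x + 5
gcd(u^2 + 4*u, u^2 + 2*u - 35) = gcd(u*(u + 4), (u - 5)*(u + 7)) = 1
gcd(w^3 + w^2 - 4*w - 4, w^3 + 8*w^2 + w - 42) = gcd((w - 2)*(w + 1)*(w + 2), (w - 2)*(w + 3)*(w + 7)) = w - 2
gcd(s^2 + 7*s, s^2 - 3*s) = s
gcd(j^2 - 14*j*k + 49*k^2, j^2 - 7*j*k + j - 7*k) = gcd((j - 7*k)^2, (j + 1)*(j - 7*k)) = j - 7*k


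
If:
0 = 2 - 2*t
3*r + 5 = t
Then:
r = -4/3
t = 1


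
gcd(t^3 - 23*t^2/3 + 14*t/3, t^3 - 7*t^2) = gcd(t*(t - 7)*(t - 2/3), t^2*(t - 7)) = t^2 - 7*t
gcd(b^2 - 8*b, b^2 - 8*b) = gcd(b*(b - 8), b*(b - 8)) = b^2 - 8*b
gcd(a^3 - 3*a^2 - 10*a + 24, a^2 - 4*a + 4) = a - 2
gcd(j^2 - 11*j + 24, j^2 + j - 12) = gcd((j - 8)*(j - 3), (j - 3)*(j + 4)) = j - 3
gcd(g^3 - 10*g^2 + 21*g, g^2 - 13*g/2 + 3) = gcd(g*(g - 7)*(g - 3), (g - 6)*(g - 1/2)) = 1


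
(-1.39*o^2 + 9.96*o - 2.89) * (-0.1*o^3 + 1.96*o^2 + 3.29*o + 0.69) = 0.139*o^5 - 3.7204*o^4 + 15.2375*o^3 + 26.1449*o^2 - 2.6357*o - 1.9941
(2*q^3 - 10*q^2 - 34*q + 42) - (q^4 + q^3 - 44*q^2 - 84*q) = -q^4 + q^3 + 34*q^2 + 50*q + 42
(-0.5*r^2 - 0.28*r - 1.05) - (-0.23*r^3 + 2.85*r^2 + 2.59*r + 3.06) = 0.23*r^3 - 3.35*r^2 - 2.87*r - 4.11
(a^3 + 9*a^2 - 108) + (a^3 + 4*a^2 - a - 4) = 2*a^3 + 13*a^2 - a - 112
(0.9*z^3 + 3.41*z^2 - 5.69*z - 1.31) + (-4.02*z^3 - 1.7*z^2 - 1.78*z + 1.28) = -3.12*z^3 + 1.71*z^2 - 7.47*z - 0.03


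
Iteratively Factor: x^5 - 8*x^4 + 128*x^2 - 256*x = (x + 4)*(x^4 - 12*x^3 + 48*x^2 - 64*x) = (x - 4)*(x + 4)*(x^3 - 8*x^2 + 16*x) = (x - 4)^2*(x + 4)*(x^2 - 4*x) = x*(x - 4)^2*(x + 4)*(x - 4)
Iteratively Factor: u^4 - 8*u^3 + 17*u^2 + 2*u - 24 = (u - 2)*(u^3 - 6*u^2 + 5*u + 12) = (u - 3)*(u - 2)*(u^2 - 3*u - 4) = (u - 4)*(u - 3)*(u - 2)*(u + 1)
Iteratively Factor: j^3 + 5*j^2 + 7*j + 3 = (j + 3)*(j^2 + 2*j + 1) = (j + 1)*(j + 3)*(j + 1)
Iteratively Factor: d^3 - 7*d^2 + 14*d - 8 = (d - 2)*(d^2 - 5*d + 4) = (d - 4)*(d - 2)*(d - 1)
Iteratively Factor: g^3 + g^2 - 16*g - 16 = (g + 1)*(g^2 - 16) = (g + 1)*(g + 4)*(g - 4)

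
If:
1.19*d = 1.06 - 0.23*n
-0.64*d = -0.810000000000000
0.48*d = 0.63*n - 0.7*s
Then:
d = 1.27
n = -1.94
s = -2.61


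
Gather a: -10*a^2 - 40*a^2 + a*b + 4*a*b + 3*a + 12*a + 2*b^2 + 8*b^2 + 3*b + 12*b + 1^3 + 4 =-50*a^2 + a*(5*b + 15) + 10*b^2 + 15*b + 5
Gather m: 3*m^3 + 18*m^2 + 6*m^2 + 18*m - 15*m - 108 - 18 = 3*m^3 + 24*m^2 + 3*m - 126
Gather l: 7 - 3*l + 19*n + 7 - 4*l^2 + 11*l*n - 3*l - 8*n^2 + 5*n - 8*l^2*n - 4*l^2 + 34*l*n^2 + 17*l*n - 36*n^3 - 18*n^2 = l^2*(-8*n - 8) + l*(34*n^2 + 28*n - 6) - 36*n^3 - 26*n^2 + 24*n + 14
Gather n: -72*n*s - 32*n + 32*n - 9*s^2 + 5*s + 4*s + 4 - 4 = -72*n*s - 9*s^2 + 9*s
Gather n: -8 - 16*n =-16*n - 8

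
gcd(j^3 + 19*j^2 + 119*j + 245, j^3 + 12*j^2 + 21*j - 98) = j^2 + 14*j + 49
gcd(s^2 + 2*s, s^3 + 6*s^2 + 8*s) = s^2 + 2*s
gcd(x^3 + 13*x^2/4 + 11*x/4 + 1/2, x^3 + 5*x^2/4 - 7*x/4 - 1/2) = x^2 + 9*x/4 + 1/2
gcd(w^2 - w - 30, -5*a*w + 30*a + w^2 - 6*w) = w - 6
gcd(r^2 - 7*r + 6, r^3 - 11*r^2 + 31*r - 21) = r - 1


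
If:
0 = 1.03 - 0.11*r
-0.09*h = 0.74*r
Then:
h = -76.99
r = 9.36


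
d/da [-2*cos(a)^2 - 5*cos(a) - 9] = (4*cos(a) + 5)*sin(a)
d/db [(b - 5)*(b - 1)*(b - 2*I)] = 3*b^2 - 4*b*(3 + I) + 5 + 12*I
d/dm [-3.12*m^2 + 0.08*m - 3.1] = 0.08 - 6.24*m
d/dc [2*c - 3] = 2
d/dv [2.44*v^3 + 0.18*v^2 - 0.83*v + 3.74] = 7.32*v^2 + 0.36*v - 0.83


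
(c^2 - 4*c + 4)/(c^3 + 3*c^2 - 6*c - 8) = (c - 2)/(c^2 + 5*c + 4)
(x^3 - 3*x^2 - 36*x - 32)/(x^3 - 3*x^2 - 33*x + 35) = (x^3 - 3*x^2 - 36*x - 32)/(x^3 - 3*x^2 - 33*x + 35)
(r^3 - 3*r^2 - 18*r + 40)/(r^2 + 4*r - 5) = (r^3 - 3*r^2 - 18*r + 40)/(r^2 + 4*r - 5)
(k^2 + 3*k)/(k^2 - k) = (k + 3)/(k - 1)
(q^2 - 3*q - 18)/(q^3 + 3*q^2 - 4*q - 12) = (q - 6)/(q^2 - 4)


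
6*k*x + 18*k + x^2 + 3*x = (6*k + x)*(x + 3)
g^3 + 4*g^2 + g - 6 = (g - 1)*(g + 2)*(g + 3)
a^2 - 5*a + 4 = (a - 4)*(a - 1)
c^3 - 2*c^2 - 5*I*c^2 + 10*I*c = c*(c - 2)*(c - 5*I)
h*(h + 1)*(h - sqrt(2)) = h^3 - sqrt(2)*h^2 + h^2 - sqrt(2)*h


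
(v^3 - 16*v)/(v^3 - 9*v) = (v^2 - 16)/(v^2 - 9)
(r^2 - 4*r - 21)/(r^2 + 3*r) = (r - 7)/r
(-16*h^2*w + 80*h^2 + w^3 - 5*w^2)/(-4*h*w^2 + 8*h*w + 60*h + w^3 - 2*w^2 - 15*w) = (4*h + w)/(w + 3)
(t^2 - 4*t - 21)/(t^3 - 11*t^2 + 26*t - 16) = (t^2 - 4*t - 21)/(t^3 - 11*t^2 + 26*t - 16)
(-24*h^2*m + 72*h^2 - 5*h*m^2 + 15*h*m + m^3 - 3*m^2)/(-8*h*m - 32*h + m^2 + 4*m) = (3*h*m - 9*h + m^2 - 3*m)/(m + 4)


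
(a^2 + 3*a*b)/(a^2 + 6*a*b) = (a + 3*b)/(a + 6*b)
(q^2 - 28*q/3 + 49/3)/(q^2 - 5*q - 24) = (-3*q^2 + 28*q - 49)/(3*(-q^2 + 5*q + 24))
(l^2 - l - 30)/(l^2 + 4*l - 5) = (l - 6)/(l - 1)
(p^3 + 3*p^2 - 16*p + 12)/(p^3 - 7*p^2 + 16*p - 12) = (p^2 + 5*p - 6)/(p^2 - 5*p + 6)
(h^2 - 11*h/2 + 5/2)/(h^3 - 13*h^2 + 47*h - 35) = (h - 1/2)/(h^2 - 8*h + 7)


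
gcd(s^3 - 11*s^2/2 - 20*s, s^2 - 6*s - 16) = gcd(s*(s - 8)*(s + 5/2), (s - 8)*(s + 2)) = s - 8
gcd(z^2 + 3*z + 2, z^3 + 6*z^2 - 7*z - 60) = 1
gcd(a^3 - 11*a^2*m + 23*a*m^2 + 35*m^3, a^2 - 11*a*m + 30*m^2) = a - 5*m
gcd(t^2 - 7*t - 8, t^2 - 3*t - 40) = t - 8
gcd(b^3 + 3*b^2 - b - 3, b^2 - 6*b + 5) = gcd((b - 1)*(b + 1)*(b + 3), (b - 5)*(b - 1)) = b - 1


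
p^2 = p^2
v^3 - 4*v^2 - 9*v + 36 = (v - 4)*(v - 3)*(v + 3)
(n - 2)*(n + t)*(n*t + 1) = n^3*t + n^2*t^2 - 2*n^2*t + n^2 - 2*n*t^2 + n*t - 2*n - 2*t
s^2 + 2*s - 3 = (s - 1)*(s + 3)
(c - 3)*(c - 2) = c^2 - 5*c + 6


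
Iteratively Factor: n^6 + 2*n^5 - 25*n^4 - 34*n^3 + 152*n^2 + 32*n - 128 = (n + 4)*(n^5 - 2*n^4 - 17*n^3 + 34*n^2 + 16*n - 32) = (n + 1)*(n + 4)*(n^4 - 3*n^3 - 14*n^2 + 48*n - 32) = (n - 1)*(n + 1)*(n + 4)*(n^3 - 2*n^2 - 16*n + 32) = (n - 2)*(n - 1)*(n + 1)*(n + 4)*(n^2 - 16) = (n - 4)*(n - 2)*(n - 1)*(n + 1)*(n + 4)*(n + 4)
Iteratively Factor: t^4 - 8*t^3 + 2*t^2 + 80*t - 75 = (t - 5)*(t^3 - 3*t^2 - 13*t + 15) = (t - 5)*(t - 1)*(t^2 - 2*t - 15) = (t - 5)*(t - 1)*(t + 3)*(t - 5)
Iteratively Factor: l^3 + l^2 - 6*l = (l - 2)*(l^2 + 3*l) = l*(l - 2)*(l + 3)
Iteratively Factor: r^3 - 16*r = (r + 4)*(r^2 - 4*r) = (r - 4)*(r + 4)*(r)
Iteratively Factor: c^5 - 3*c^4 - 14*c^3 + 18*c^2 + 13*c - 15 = (c - 5)*(c^4 + 2*c^3 - 4*c^2 - 2*c + 3) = (c - 5)*(c + 3)*(c^3 - c^2 - c + 1) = (c - 5)*(c - 1)*(c + 3)*(c^2 - 1) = (c - 5)*(c - 1)^2*(c + 3)*(c + 1)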